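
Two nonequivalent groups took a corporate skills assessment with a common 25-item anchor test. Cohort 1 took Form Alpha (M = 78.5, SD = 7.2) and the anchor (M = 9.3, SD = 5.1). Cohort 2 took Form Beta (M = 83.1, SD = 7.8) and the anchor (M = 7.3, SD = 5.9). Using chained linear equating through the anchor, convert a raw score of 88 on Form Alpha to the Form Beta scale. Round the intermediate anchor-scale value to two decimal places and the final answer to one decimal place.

94.6

Form Alpha → anchor (Cohort 1): v = (5.1/7.2)(88 − 78.5) + 9.3 = 16.03
anchor → Form Beta (Cohort 2): y = (7.8/5.9)(16.03 − 7.3) + 83.1 = 94.6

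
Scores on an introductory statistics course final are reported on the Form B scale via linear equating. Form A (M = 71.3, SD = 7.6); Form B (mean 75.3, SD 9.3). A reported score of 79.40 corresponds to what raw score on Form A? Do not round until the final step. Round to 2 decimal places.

Invert y = (SD_Y/SD_X)(x − M_X) + M_Y:
x = (SD_X/SD_Y)(y − M_Y) + M_X = (7.6/9.3)(79.40 − 75.3) + 71.3
x = 0.817204 × 4.100 + 71.3 = 74.65

74.65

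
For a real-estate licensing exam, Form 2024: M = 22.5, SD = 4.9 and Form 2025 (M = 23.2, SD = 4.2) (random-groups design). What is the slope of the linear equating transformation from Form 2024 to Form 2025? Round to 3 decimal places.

A = SD_Y / SD_X = 4.2 / 4.9 = 0.857

0.857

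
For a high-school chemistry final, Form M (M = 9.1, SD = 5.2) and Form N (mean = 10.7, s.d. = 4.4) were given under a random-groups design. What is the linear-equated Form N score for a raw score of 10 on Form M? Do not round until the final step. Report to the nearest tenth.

11.5

Linear equating: y = (SD_Y/SD_X)(x − M_X) + M_Y
y = (4.4/5.2)(10 − 9.1) + 10.7
y = 0.846154 × 0.9 + 10.7 = 0.7615 + 10.7 = 11.5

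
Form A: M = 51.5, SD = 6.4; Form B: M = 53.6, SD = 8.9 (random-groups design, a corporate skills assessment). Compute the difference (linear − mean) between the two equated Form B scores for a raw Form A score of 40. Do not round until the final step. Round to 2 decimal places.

-4.49

Mean-equated: 40 + (53.6 − 51.5) = 42.10
Linear-equated: (8.9/6.4)(40 − 51.5) + 53.6 = 37.608
Difference = 37.608 − 42.10 = -4.49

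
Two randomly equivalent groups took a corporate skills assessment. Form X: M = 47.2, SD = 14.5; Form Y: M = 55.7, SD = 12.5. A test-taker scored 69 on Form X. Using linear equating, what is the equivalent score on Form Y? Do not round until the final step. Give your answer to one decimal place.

Linear equating: y = (SD_Y/SD_X)(x − M_X) + M_Y
y = (12.5/14.5)(69 − 47.2) + 55.7
y = 0.862069 × 21.8 + 55.7 = 18.7931 + 55.7 = 74.5

74.5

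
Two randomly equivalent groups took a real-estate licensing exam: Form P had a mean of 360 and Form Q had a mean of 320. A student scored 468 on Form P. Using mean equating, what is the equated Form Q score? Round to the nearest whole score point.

Mean equating: y = x + (M_Y − M_X) = 468 + (320 − 360) = 428

428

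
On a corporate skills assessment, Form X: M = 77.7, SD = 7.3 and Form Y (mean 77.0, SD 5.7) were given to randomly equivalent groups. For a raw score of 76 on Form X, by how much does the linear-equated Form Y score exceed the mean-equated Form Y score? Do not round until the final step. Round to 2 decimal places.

0.37

Mean-equated: 76 + (77.0 − 77.7) = 75.30
Linear-equated: (5.7/7.3)(76 − 77.7) + 77.0 = 75.673
Difference = 75.673 − 75.30 = 0.37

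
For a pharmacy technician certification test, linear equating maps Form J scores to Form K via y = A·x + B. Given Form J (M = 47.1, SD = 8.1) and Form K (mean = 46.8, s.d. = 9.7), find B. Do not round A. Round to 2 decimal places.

-9.60

A = SD_Y / SD_X = 9.7 / 8.1 = 1.197531
B = M_Y − A·M_X = 46.8 − 1.197531 × 47.1 = -9.60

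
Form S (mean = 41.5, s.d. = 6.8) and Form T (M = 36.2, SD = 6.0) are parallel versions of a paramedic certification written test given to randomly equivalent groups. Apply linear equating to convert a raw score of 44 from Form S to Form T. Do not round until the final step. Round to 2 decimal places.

38.41

Linear equating: y = (SD_Y/SD_X)(x − M_X) + M_Y
y = (6.0/6.8)(44 − 41.5) + 36.2
y = 0.882353 × 2.5 + 36.2 = 2.2059 + 36.2 = 38.41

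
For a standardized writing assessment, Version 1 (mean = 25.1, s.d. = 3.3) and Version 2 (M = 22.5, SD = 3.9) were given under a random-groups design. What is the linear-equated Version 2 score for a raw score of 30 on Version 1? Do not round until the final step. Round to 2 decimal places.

28.29

Linear equating: y = (SD_Y/SD_X)(x − M_X) + M_Y
y = (3.9/3.3)(30 − 25.1) + 22.5
y = 1.181818 × 4.9 + 22.5 = 5.7909 + 22.5 = 28.29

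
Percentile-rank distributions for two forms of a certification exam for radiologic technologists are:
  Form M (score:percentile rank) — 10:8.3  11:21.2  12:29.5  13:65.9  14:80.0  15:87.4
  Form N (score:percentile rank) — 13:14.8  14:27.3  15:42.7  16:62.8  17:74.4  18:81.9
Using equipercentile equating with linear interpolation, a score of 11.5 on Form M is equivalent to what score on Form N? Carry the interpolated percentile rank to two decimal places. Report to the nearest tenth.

13.8

PR of 11.5 on Form M: 21.2 + (11.5 − 11)/(12 − 11) × (29.5 − 21.2) = 25.35
On Form N, PR 25.35 falls between score 13 (PR 14.8) and 14 (PR 27.3).
Interpolate: 13 + (25.35 − 14.8)/(27.3 − 14.8) × (14 − 13) = 13.8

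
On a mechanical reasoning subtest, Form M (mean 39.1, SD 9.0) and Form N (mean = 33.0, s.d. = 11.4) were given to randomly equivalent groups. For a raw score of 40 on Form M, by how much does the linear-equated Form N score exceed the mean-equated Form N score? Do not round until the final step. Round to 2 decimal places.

0.24

Mean-equated: 40 + (33.0 − 39.1) = 33.90
Linear-equated: (11.4/9.0)(40 − 39.1) + 33.0 = 34.140
Difference = 34.140 − 33.90 = 0.24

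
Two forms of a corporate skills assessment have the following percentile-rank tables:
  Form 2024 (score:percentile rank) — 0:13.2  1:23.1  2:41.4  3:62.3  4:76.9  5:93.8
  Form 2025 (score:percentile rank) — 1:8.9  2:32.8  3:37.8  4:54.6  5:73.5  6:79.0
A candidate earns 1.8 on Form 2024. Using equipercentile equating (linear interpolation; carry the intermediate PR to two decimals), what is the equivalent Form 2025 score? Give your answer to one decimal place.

PR of 1.8 on Form 2024: 23.1 + (1.8 − 1)/(2 − 1) × (41.4 − 23.1) = 37.74
On Form 2025, PR 37.74 falls between score 2 (PR 32.8) and 3 (PR 37.8).
Interpolate: 2 + (37.74 − 32.8)/(37.8 − 32.8) × (3 − 2) = 3.0

3.0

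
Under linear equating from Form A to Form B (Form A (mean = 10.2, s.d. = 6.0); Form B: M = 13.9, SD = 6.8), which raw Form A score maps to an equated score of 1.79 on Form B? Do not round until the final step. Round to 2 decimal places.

-0.49

Invert y = (SD_Y/SD_X)(x − M_X) + M_Y:
x = (SD_X/SD_Y)(y − M_Y) + M_X = (6.0/6.8)(1.79 − 13.9) + 10.2
x = 0.882353 × -12.110 + 10.2 = -0.49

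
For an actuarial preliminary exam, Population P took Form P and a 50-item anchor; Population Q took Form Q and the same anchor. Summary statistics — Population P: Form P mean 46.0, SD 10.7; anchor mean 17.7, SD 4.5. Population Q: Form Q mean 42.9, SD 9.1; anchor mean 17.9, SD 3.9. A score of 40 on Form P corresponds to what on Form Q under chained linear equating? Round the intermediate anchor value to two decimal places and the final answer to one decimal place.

Form P → anchor (Population P): v = (4.5/10.7)(40 − 46.0) + 17.7 = 15.18
anchor → Form Q (Population Q): y = (9.1/3.9)(15.18 − 17.9) + 42.9 = 36.6

36.6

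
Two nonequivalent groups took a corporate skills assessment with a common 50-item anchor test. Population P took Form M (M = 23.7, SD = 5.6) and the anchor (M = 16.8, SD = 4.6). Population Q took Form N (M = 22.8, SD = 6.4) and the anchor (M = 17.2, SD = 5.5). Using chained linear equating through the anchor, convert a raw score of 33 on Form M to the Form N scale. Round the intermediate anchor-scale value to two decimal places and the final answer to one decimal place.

31.2

Form M → anchor (Population P): v = (4.6/5.6)(33 − 23.7) + 16.8 = 24.44
anchor → Form N (Population Q): y = (6.4/5.5)(24.44 − 17.2) + 22.8 = 31.2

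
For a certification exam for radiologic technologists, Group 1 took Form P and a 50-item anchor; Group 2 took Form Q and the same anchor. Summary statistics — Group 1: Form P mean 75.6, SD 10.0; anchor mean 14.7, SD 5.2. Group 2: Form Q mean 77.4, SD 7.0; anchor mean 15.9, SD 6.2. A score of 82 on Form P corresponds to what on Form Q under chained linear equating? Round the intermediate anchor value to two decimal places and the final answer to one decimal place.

79.8

Form P → anchor (Group 1): v = (5.2/10.0)(82 − 75.6) + 14.7 = 18.03
anchor → Form Q (Group 2): y = (7.0/6.2)(18.03 − 15.9) + 77.4 = 79.8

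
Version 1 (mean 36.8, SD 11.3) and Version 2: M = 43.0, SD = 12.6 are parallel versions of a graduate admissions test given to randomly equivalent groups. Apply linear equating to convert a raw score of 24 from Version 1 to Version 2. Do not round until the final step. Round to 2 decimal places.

28.73

Linear equating: y = (SD_Y/SD_X)(x − M_X) + M_Y
y = (12.6/11.3)(24 − 36.8) + 43.0
y = 1.115044 × -12.8 + 43.0 = -14.2726 + 43.0 = 28.73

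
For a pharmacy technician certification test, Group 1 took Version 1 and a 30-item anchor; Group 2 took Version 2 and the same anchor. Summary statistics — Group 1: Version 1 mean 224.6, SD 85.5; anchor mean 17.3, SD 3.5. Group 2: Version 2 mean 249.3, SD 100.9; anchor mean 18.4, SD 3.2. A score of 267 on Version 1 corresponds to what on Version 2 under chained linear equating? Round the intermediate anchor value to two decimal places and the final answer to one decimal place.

269.5

Version 1 → anchor (Group 1): v = (3.5/85.5)(267 − 224.6) + 17.3 = 19.04
anchor → Version 2 (Group 2): y = (100.9/3.2)(19.04 − 18.4) + 249.3 = 269.5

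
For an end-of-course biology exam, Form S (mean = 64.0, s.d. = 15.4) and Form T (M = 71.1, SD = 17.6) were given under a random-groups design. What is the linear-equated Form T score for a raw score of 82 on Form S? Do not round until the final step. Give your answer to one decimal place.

91.7

Linear equating: y = (SD_Y/SD_X)(x − M_X) + M_Y
y = (17.6/15.4)(82 − 64.0) + 71.1
y = 1.142857 × 18.0 + 71.1 = 20.5714 + 71.1 = 91.7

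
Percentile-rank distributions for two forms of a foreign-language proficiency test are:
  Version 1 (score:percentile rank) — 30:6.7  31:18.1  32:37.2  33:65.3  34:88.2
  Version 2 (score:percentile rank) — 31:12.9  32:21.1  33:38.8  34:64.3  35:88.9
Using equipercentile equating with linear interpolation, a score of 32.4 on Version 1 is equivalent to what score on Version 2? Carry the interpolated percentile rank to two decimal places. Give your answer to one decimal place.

PR of 32.4 on Version 1: 37.2 + (32.4 − 32)/(33 − 32) × (65.3 − 37.2) = 48.44
On Version 2, PR 48.44 falls between score 33 (PR 38.8) and 34 (PR 64.3).
Interpolate: 33 + (48.44 − 38.8)/(64.3 − 38.8) × (34 − 33) = 33.4

33.4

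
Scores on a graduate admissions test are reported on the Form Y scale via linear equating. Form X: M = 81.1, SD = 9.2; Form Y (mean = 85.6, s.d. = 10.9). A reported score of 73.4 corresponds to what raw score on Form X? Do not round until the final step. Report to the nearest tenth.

70.8

Invert y = (SD_Y/SD_X)(x − M_X) + M_Y:
x = (SD_X/SD_Y)(y − M_Y) + M_X = (9.2/10.9)(73.4 − 85.6) + 81.1
x = 0.844037 × -12.200 + 81.1 = 70.8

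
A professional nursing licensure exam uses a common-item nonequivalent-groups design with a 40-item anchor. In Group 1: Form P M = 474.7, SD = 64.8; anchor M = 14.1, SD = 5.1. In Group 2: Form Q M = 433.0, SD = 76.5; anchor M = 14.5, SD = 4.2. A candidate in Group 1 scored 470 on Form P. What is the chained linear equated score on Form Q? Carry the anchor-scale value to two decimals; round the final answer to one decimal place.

Form P → anchor (Group 1): v = (5.1/64.8)(470 − 474.7) + 14.1 = 13.73
anchor → Form Q (Group 2): y = (76.5/4.2)(13.73 − 14.5) + 433.0 = 419.0

419.0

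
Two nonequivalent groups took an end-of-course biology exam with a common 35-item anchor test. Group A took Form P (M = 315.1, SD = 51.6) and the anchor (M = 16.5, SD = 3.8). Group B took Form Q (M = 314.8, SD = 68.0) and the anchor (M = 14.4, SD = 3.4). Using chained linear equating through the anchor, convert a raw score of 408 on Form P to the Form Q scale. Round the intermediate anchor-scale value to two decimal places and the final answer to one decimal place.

Form P → anchor (Group A): v = (3.8/51.6)(408 − 315.1) + 16.5 = 23.34
anchor → Form Q (Group B): y = (68.0/3.4)(23.34 − 14.4) + 314.8 = 493.6

493.6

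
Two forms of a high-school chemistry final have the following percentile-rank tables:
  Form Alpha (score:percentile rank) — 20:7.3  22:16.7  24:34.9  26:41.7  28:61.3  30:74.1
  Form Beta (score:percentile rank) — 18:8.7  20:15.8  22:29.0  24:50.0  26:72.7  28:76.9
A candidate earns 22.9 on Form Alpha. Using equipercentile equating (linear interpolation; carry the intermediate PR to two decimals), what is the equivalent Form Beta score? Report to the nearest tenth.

21.4

PR of 22.9 on Form Alpha: 16.7 + (22.9 − 22)/(24 − 22) × (34.9 − 16.7) = 24.89
On Form Beta, PR 24.89 falls between score 20 (PR 15.8) and 22 (PR 29.0).
Interpolate: 20 + (24.89 − 15.8)/(29.0 − 15.8) × (22 − 20) = 21.4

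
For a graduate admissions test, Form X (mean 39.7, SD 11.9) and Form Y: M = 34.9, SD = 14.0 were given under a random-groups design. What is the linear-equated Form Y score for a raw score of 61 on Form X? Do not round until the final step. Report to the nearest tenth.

60.0

Linear equating: y = (SD_Y/SD_X)(x − M_X) + M_Y
y = (14.0/11.9)(61 − 39.7) + 34.9
y = 1.176471 × 21.3 + 34.9 = 25.0588 + 34.9 = 60.0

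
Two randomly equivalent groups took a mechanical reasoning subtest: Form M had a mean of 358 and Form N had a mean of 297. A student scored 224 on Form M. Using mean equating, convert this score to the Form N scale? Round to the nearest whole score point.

163

Mean equating: y = x + (M_Y − M_X) = 224 + (297 − 358) = 163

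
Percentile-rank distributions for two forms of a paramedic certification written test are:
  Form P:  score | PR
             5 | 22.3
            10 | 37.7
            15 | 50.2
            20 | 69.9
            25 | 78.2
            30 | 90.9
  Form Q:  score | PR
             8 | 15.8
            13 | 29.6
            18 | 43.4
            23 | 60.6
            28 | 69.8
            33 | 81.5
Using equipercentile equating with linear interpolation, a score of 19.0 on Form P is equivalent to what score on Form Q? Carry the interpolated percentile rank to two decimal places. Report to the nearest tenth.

PR of 19.0 on Form P: 50.2 + (19.0 − 15)/(20 − 15) × (69.9 − 50.2) = 65.96
On Form Q, PR 65.96 falls between score 23 (PR 60.6) and 28 (PR 69.8).
Interpolate: 23 + (65.96 − 60.6)/(69.8 − 60.6) × (28 − 23) = 25.9

25.9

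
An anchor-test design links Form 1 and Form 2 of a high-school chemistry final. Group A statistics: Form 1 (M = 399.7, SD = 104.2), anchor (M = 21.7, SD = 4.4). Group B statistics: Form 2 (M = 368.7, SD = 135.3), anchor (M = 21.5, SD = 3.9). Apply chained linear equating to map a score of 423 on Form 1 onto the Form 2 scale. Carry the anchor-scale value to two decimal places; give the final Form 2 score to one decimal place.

409.6

Form 1 → anchor (Group A): v = (4.4/104.2)(423 − 399.7) + 21.7 = 22.68
anchor → Form 2 (Group B): y = (135.3/3.9)(22.68 − 21.5) + 368.7 = 409.6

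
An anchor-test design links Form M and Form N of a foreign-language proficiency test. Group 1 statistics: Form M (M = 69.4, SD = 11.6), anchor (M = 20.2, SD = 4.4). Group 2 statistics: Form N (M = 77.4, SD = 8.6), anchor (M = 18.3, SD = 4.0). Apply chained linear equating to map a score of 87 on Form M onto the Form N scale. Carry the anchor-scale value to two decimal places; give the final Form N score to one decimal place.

Form M → anchor (Group 1): v = (4.4/11.6)(87 − 69.4) + 20.2 = 26.88
anchor → Form N (Group 2): y = (8.6/4.0)(26.88 − 18.3) + 77.4 = 95.8

95.8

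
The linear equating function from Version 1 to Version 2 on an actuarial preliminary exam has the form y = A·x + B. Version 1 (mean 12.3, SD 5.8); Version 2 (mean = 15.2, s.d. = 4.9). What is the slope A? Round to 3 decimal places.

A = SD_Y / SD_X = 4.9 / 5.8 = 0.845

0.845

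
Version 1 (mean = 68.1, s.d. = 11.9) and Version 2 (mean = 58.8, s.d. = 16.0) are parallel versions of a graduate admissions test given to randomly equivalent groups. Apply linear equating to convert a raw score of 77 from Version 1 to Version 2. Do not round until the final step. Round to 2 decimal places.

70.77

Linear equating: y = (SD_Y/SD_X)(x − M_X) + M_Y
y = (16.0/11.9)(77 − 68.1) + 58.8
y = 1.344538 × 8.9 + 58.8 = 11.9664 + 58.8 = 70.77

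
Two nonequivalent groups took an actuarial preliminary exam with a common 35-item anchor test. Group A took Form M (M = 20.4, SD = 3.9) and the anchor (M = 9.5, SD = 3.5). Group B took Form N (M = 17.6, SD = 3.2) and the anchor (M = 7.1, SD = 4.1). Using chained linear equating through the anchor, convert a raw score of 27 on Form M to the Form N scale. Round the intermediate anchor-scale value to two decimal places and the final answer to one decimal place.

24.1

Form M → anchor (Group A): v = (3.5/3.9)(27 − 20.4) + 9.5 = 15.42
anchor → Form N (Group B): y = (3.2/4.1)(15.42 − 7.1) + 17.6 = 24.1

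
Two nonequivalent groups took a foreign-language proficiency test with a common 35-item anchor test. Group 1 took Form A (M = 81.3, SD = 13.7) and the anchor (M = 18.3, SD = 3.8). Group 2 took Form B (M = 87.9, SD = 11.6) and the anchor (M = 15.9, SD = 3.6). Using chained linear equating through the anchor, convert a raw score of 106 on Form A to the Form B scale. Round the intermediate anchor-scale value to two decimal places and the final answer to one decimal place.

Form A → anchor (Group 1): v = (3.8/13.7)(106 − 81.3) + 18.3 = 25.15
anchor → Form B (Group 2): y = (11.6/3.6)(25.15 − 15.9) + 87.9 = 117.7

117.7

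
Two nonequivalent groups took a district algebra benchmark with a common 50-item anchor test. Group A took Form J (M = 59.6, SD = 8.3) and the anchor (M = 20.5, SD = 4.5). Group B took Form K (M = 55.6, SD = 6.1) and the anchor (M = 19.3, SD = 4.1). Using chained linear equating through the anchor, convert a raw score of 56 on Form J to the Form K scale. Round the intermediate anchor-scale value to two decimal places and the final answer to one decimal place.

54.5

Form J → anchor (Group A): v = (4.5/8.3)(56 − 59.6) + 20.5 = 18.55
anchor → Form K (Group B): y = (6.1/4.1)(18.55 − 19.3) + 55.6 = 54.5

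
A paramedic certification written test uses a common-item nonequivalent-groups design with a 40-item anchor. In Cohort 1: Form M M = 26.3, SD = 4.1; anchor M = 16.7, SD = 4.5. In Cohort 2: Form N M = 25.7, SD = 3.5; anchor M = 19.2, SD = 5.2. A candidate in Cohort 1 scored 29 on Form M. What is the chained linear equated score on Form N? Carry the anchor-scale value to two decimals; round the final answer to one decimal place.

26.0

Form M → anchor (Cohort 1): v = (4.5/4.1)(29 − 26.3) + 16.7 = 19.66
anchor → Form N (Cohort 2): y = (3.5/5.2)(19.66 − 19.2) + 25.7 = 26.0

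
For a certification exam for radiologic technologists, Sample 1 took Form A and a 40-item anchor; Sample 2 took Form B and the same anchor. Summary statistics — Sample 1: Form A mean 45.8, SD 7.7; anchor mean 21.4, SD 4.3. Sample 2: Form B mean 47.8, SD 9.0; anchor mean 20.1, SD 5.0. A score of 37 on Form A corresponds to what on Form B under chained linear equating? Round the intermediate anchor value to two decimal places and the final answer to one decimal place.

41.3

Form A → anchor (Sample 1): v = (4.3/7.7)(37 − 45.8) + 21.4 = 16.49
anchor → Form B (Sample 2): y = (9.0/5.0)(16.49 − 20.1) + 47.8 = 41.3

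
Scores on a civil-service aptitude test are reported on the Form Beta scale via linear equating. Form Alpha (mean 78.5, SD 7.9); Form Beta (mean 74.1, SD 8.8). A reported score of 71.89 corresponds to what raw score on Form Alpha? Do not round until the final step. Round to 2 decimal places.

76.52

Invert y = (SD_Y/SD_X)(x − M_X) + M_Y:
x = (SD_X/SD_Y)(y − M_Y) + M_X = (7.9/8.8)(71.89 − 74.1) + 78.5
x = 0.897727 × -2.210 + 78.5 = 76.52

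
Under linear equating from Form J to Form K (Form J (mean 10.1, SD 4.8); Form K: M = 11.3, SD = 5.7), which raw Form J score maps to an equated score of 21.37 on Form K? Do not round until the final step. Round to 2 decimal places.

Invert y = (SD_Y/SD_X)(x − M_X) + M_Y:
x = (SD_X/SD_Y)(y − M_Y) + M_X = (4.8/5.7)(21.37 − 11.3) + 10.1
x = 0.842105 × 10.070 + 10.1 = 18.58

18.58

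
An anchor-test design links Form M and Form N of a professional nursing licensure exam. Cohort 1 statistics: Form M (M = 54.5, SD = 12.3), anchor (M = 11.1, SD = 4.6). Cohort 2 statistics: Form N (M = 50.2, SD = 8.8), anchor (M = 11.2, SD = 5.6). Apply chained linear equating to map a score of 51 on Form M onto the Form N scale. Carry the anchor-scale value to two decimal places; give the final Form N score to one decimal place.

48.0

Form M → anchor (Cohort 1): v = (4.6/12.3)(51 − 54.5) + 11.1 = 9.79
anchor → Form N (Cohort 2): y = (8.8/5.6)(9.79 − 11.2) + 50.2 = 48.0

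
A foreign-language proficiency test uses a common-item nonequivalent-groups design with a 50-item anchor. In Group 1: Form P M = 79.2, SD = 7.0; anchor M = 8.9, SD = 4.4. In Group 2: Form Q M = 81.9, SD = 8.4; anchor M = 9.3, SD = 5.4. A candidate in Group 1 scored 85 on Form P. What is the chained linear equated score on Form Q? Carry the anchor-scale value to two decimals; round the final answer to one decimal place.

87.0

Form P → anchor (Group 1): v = (4.4/7.0)(85 − 79.2) + 8.9 = 12.55
anchor → Form Q (Group 2): y = (8.4/5.4)(12.55 − 9.3) + 81.9 = 87.0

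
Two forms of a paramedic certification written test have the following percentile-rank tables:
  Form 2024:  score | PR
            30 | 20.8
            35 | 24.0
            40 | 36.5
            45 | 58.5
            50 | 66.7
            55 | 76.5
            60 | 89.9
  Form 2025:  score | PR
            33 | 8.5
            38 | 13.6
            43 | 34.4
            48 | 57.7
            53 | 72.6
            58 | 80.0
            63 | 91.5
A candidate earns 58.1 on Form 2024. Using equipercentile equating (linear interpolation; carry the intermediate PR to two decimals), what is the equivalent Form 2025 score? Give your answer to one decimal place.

60.1

PR of 58.1 on Form 2024: 76.5 + (58.1 − 55)/(60 − 55) × (89.9 − 76.5) = 84.81
On Form 2025, PR 84.81 falls between score 58 (PR 80.0) and 63 (PR 91.5).
Interpolate: 58 + (84.81 − 80.0)/(91.5 − 80.0) × (63 − 58) = 60.1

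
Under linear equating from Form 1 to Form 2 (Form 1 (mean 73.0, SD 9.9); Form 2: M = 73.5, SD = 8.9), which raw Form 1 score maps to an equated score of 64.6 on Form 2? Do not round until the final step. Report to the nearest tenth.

63.1

Invert y = (SD_Y/SD_X)(x − M_X) + M_Y:
x = (SD_X/SD_Y)(y − M_Y) + M_X = (9.9/8.9)(64.6 − 73.5) + 73.0
x = 1.112360 × -8.900 + 73.0 = 63.1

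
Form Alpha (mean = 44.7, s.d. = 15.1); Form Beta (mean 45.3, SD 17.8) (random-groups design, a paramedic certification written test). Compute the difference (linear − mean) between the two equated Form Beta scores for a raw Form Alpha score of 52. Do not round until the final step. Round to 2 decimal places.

1.31

Mean-equated: 52 + (45.3 − 44.7) = 52.60
Linear-equated: (17.8/15.1)(52 − 44.7) + 45.3 = 53.905
Difference = 53.905 − 52.60 = 1.31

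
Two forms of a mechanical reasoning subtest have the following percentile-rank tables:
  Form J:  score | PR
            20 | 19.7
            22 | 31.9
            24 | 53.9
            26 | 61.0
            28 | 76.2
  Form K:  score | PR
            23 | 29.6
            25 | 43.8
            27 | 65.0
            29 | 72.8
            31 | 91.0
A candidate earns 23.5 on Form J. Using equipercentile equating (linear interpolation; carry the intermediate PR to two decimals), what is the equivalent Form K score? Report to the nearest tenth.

PR of 23.5 on Form J: 31.9 + (23.5 − 22)/(24 − 22) × (53.9 − 31.9) = 48.40
On Form K, PR 48.40 falls between score 25 (PR 43.8) and 27 (PR 65.0).
Interpolate: 25 + (48.40 − 43.8)/(65.0 − 43.8) × (27 − 25) = 25.4

25.4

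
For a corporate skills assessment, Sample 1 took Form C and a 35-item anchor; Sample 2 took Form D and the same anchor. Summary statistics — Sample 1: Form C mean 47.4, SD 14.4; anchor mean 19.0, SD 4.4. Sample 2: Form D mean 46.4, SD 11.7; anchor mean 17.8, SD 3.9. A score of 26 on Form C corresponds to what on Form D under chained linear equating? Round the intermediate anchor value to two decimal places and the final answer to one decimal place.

Form C → anchor (Sample 1): v = (4.4/14.4)(26 − 47.4) + 19.0 = 12.46
anchor → Form D (Sample 2): y = (11.7/3.9)(12.46 − 17.8) + 46.4 = 30.4

30.4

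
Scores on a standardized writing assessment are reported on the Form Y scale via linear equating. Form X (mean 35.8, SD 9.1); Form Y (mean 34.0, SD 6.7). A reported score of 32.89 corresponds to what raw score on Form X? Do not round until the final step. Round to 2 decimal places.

34.29

Invert y = (SD_Y/SD_X)(x − M_X) + M_Y:
x = (SD_X/SD_Y)(y − M_Y) + M_X = (9.1/6.7)(32.89 − 34.0) + 35.8
x = 1.358209 × -1.110 + 35.8 = 34.29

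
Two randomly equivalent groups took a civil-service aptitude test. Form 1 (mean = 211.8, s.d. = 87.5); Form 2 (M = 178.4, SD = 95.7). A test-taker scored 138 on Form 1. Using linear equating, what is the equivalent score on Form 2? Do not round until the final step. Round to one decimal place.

97.7

Linear equating: y = (SD_Y/SD_X)(x − M_X) + M_Y
y = (95.7/87.5)(138 − 211.8) + 178.4
y = 1.093714 × -73.8 + 178.4 = -80.7161 + 178.4 = 97.7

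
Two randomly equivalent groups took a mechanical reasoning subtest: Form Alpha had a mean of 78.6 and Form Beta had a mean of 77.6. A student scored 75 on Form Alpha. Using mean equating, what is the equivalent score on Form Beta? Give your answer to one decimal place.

74.0

Mean equating: y = x + (M_Y − M_X) = 75 + (77.6 − 78.6) = 74.0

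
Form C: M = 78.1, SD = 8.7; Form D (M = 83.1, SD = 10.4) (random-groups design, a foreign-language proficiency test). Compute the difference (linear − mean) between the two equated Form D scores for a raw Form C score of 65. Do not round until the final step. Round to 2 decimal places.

-2.56

Mean-equated: 65 + (83.1 − 78.1) = 70.00
Linear-equated: (10.4/8.7)(65 − 78.1) + 83.1 = 67.440
Difference = 67.440 − 70.00 = -2.56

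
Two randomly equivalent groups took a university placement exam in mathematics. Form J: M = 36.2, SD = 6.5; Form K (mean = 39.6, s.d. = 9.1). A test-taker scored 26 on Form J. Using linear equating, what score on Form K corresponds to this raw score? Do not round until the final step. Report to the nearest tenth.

Linear equating: y = (SD_Y/SD_X)(x − M_X) + M_Y
y = (9.1/6.5)(26 − 36.2) + 39.6
y = 1.400000 × -10.2 + 39.6 = -14.2800 + 39.6 = 25.3

25.3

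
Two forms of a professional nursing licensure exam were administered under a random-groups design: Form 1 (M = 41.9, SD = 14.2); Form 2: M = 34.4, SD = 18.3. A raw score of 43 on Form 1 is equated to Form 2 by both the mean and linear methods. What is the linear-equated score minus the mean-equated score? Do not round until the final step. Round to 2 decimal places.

Mean-equated: 43 + (34.4 − 41.9) = 35.50
Linear-equated: (18.3/14.2)(43 − 41.9) + 34.4 = 35.818
Difference = 35.818 − 35.50 = 0.32

0.32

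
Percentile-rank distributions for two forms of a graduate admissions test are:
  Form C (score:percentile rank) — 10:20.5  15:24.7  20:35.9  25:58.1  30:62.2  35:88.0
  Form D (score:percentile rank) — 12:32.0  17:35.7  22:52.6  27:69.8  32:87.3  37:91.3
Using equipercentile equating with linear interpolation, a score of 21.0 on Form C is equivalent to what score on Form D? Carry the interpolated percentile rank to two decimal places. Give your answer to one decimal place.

18.4

PR of 21.0 on Form C: 35.9 + (21.0 − 20)/(25 − 20) × (58.1 − 35.9) = 40.34
On Form D, PR 40.34 falls between score 17 (PR 35.7) and 22 (PR 52.6).
Interpolate: 17 + (40.34 − 35.7)/(52.6 − 35.7) × (22 − 17) = 18.4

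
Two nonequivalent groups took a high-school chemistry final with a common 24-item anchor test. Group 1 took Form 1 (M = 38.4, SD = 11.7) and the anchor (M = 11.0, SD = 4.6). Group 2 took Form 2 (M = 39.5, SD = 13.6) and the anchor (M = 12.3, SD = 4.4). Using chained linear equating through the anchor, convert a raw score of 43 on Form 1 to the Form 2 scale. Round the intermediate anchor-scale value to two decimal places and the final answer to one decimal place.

Form 1 → anchor (Group 1): v = (4.6/11.7)(43 − 38.4) + 11.0 = 12.81
anchor → Form 2 (Group 2): y = (13.6/4.4)(12.81 − 12.3) + 39.5 = 41.1

41.1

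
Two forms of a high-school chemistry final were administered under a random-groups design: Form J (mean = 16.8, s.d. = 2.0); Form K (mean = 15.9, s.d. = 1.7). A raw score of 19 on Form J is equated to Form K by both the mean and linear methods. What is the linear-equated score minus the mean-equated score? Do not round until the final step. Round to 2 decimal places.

-0.33

Mean-equated: 19 + (15.9 − 16.8) = 18.10
Linear-equated: (1.7/2.0)(19 − 16.8) + 15.9 = 17.770
Difference = 17.770 − 18.10 = -0.33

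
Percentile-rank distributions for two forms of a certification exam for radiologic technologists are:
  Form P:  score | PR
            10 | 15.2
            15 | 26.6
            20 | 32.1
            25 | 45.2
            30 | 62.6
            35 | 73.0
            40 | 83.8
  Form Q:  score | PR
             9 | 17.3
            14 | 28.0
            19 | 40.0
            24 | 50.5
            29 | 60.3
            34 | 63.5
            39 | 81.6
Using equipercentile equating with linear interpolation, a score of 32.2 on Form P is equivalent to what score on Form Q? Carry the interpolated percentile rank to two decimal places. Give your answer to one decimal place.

PR of 32.2 on Form P: 62.6 + (32.2 − 30)/(35 − 30) × (73.0 − 62.6) = 67.18
On Form Q, PR 67.18 falls between score 34 (PR 63.5) and 39 (PR 81.6).
Interpolate: 34 + (67.18 − 63.5)/(81.6 − 63.5) × (39 − 34) = 35.0

35.0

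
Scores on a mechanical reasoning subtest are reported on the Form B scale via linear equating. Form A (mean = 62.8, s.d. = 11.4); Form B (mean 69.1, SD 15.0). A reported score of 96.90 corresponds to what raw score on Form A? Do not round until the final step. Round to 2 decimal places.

Invert y = (SD_Y/SD_X)(x − M_X) + M_Y:
x = (SD_X/SD_Y)(y − M_Y) + M_X = (11.4/15.0)(96.90 − 69.1) + 62.8
x = 0.760000 × 27.800 + 62.8 = 83.93

83.93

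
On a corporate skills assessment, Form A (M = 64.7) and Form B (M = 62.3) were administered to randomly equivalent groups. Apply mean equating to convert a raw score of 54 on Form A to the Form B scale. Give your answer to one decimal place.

51.6

Mean equating: y = x + (M_Y − M_X) = 54 + (62.3 − 64.7) = 51.6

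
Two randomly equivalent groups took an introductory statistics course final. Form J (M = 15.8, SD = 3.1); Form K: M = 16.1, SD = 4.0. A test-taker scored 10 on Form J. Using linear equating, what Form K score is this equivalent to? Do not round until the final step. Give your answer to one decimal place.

8.6

Linear equating: y = (SD_Y/SD_X)(x − M_X) + M_Y
y = (4.0/3.1)(10 − 15.8) + 16.1
y = 1.290323 × -5.8 + 16.1 = -7.4839 + 16.1 = 8.6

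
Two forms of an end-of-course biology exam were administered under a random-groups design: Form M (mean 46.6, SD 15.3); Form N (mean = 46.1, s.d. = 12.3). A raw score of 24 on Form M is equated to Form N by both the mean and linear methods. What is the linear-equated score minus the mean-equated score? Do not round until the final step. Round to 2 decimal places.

4.43

Mean-equated: 24 + (46.1 − 46.6) = 23.50
Linear-equated: (12.3/15.3)(24 − 46.6) + 46.1 = 27.931
Difference = 27.931 − 23.50 = 4.43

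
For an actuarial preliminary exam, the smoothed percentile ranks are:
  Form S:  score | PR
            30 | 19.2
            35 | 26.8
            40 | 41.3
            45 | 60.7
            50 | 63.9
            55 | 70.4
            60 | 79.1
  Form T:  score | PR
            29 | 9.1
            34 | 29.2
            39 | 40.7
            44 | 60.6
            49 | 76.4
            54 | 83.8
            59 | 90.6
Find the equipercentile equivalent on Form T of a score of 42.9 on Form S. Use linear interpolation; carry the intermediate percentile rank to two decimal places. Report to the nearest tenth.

PR of 42.9 on Form S: 41.3 + (42.9 − 40)/(45 − 40) × (60.7 − 41.3) = 52.55
On Form T, PR 52.55 falls between score 39 (PR 40.7) and 44 (PR 60.6).
Interpolate: 39 + (52.55 − 40.7)/(60.6 − 40.7) × (44 − 39) = 42.0

42.0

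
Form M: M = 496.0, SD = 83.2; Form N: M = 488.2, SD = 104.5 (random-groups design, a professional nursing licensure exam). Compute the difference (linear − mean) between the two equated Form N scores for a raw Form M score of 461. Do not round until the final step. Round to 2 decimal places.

-8.96

Mean-equated: 461 + (488.2 − 496.0) = 453.20
Linear-equated: (104.5/83.2)(461 − 496.0) + 488.2 = 444.240
Difference = 444.240 − 453.20 = -8.96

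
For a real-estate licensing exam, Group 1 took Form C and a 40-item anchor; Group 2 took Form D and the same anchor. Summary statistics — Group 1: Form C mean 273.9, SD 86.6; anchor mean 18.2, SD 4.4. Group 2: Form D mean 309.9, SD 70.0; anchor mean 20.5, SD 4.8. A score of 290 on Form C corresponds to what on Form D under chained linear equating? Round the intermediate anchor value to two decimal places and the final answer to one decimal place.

Form C → anchor (Group 1): v = (4.4/86.6)(290 − 273.9) + 18.2 = 19.02
anchor → Form D (Group 2): y = (70.0/4.8)(19.02 − 20.5) + 309.9 = 288.3

288.3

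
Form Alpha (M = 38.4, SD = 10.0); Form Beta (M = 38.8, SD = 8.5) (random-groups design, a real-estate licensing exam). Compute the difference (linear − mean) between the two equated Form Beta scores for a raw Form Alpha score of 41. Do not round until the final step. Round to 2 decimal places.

-0.39

Mean-equated: 41 + (38.8 − 38.4) = 41.40
Linear-equated: (8.5/10.0)(41 − 38.4) + 38.8 = 41.010
Difference = 41.010 − 41.40 = -0.39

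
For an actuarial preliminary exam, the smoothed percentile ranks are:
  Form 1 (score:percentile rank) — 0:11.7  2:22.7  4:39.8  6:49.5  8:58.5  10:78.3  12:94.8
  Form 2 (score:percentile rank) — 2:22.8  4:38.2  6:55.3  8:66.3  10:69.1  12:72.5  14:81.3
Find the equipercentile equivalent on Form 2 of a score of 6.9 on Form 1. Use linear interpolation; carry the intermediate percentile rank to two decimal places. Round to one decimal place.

PR of 6.9 on Form 1: 49.5 + (6.9 − 6)/(8 − 6) × (58.5 − 49.5) = 53.55
On Form 2, PR 53.55 falls between score 4 (PR 38.2) and 6 (PR 55.3).
Interpolate: 4 + (53.55 − 38.2)/(55.3 − 38.2) × (6 − 4) = 5.8

5.8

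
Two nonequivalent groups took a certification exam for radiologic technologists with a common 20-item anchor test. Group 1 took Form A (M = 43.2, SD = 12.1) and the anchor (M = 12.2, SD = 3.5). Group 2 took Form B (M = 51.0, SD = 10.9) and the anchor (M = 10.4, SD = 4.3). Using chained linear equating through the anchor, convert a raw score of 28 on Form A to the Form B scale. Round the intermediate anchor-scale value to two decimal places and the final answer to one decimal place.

44.4

Form A → anchor (Group 1): v = (3.5/12.1)(28 − 43.2) + 12.2 = 7.80
anchor → Form B (Group 2): y = (10.9/4.3)(7.80 − 10.4) + 51.0 = 44.4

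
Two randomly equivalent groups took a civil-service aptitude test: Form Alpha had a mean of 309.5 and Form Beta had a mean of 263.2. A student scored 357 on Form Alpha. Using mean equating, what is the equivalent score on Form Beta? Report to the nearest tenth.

Mean equating: y = x + (M_Y − M_X) = 357 + (263.2 − 309.5) = 310.7

310.7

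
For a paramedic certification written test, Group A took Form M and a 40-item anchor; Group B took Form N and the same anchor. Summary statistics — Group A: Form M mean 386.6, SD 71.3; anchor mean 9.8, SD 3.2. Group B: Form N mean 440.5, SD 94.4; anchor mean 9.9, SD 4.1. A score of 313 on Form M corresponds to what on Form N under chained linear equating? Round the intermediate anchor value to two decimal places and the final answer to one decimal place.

362.2

Form M → anchor (Group A): v = (3.2/71.3)(313 − 386.6) + 9.8 = 6.50
anchor → Form N (Group B): y = (94.4/4.1)(6.50 − 9.9) + 440.5 = 362.2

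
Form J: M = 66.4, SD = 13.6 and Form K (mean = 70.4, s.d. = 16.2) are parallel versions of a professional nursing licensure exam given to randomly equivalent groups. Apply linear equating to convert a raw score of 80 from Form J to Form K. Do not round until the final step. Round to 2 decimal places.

86.60

Linear equating: y = (SD_Y/SD_X)(x − M_X) + M_Y
y = (16.2/13.6)(80 − 66.4) + 70.4
y = 1.191176 × 13.6 + 70.4 = 16.2000 + 70.4 = 86.60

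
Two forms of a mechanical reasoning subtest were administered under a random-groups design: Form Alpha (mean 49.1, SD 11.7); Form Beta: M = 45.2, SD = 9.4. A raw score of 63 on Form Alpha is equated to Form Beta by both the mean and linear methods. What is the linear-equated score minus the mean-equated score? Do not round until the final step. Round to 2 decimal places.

Mean-equated: 63 + (45.2 − 49.1) = 59.10
Linear-equated: (9.4/11.7)(63 − 49.1) + 45.2 = 56.368
Difference = 56.368 − 59.10 = -2.73

-2.73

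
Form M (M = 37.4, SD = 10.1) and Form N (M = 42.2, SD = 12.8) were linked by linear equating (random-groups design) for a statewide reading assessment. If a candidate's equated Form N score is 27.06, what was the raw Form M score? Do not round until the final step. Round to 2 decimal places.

Invert y = (SD_Y/SD_X)(x − M_X) + M_Y:
x = (SD_X/SD_Y)(y − M_Y) + M_X = (10.1/12.8)(27.06 − 42.2) + 37.4
x = 0.789062 × -15.140 + 37.4 = 25.45

25.45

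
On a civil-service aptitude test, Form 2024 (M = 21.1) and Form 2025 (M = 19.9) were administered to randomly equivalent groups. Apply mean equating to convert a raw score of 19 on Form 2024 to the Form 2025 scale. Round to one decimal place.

17.8

Mean equating: y = x + (M_Y − M_X) = 19 + (19.9 − 21.1) = 17.8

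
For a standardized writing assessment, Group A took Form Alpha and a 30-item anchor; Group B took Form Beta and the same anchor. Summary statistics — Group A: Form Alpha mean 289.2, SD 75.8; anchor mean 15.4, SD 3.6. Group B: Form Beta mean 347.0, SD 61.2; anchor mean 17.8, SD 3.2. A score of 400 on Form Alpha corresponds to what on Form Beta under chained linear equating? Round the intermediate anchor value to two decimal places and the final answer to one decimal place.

Form Alpha → anchor (Group A): v = (3.6/75.8)(400 − 289.2) + 15.4 = 20.66
anchor → Form Beta (Group B): y = (61.2/3.2)(20.66 − 17.8) + 347.0 = 401.7

401.7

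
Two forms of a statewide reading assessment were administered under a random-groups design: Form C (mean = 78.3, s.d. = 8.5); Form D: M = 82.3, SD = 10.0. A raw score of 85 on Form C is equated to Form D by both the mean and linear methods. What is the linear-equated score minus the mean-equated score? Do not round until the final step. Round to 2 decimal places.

1.18

Mean-equated: 85 + (82.3 − 78.3) = 89.00
Linear-equated: (10.0/8.5)(85 − 78.3) + 82.3 = 90.182
Difference = 90.182 − 89.00 = 1.18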